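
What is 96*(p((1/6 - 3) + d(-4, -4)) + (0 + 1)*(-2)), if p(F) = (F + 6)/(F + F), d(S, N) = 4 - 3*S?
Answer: -9648/79 ≈ -122.13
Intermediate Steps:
p(F) = (6 + F)/(2*F) (p(F) = (6 + F)/((2*F)) = (6 + F)*(1/(2*F)) = (6 + F)/(2*F))
96*(p((1/6 - 3) + d(-4, -4)) + (0 + 1)*(-2)) = 96*((6 + ((1/6 - 3) + (4 - 3*(-4))))/(2*((1/6 - 3) + (4 - 3*(-4)))) + (0 + 1)*(-2)) = 96*((6 + ((⅙ - 3) + (4 + 12)))/(2*((⅙ - 3) + (4 + 12))) + 1*(-2)) = 96*((6 + (-17/6 + 16))/(2*(-17/6 + 16)) - 2) = 96*((6 + 79/6)/(2*(79/6)) - 2) = 96*((½)*(6/79)*(115/6) - 2) = 96*(115/158 - 2) = 96*(-201/158) = -9648/79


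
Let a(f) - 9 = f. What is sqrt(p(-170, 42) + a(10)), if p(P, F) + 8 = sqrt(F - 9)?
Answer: sqrt(11 + sqrt(33)) ≈ 4.0920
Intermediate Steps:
a(f) = 9 + f
p(P, F) = -8 + sqrt(-9 + F) (p(P, F) = -8 + sqrt(F - 9) = -8 + sqrt(-9 + F))
sqrt(p(-170, 42) + a(10)) = sqrt((-8 + sqrt(-9 + 42)) + (9 + 10)) = sqrt((-8 + sqrt(33)) + 19) = sqrt(11 + sqrt(33))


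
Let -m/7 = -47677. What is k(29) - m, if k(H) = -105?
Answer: -333844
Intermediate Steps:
m = 333739 (m = -7*(-47677) = 333739)
k(29) - m = -105 - 1*333739 = -105 - 333739 = -333844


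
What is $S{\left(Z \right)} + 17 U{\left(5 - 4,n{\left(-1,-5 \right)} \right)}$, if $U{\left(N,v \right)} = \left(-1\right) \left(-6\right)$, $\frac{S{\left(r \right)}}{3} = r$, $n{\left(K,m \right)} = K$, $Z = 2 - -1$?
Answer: $111$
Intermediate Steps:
$Z = 3$ ($Z = 2 + 1 = 3$)
$S{\left(r \right)} = 3 r$
$U{\left(N,v \right)} = 6$
$S{\left(Z \right)} + 17 U{\left(5 - 4,n{\left(-1,-5 \right)} \right)} = 3 \cdot 3 + 17 \cdot 6 = 9 + 102 = 111$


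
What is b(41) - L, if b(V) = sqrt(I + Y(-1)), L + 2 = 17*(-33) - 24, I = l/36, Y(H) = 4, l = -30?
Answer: 587 + sqrt(114)/6 ≈ 588.78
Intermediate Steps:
I = -5/6 (I = -30/36 = -30*1/36 = -5/6 ≈ -0.83333)
L = -587 (L = -2 + (17*(-33) - 24) = -2 + (-561 - 24) = -2 - 585 = -587)
b(V) = sqrt(114)/6 (b(V) = sqrt(-5/6 + 4) = sqrt(19/6) = sqrt(114)/6)
b(41) - L = sqrt(114)/6 - 1*(-587) = sqrt(114)/6 + 587 = 587 + sqrt(114)/6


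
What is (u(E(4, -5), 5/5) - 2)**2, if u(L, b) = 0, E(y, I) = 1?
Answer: 4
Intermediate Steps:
(u(E(4, -5), 5/5) - 2)**2 = (0 - 2)**2 = (-2)**2 = 4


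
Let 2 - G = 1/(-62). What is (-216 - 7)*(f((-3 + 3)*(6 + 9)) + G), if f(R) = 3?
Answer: -69353/62 ≈ -1118.6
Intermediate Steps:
G = 125/62 (G = 2 - 1/(-62) = 2 - 1*(-1/62) = 2 + 1/62 = 125/62 ≈ 2.0161)
(-216 - 7)*(f((-3 + 3)*(6 + 9)) + G) = (-216 - 7)*(3 + 125/62) = -223*311/62 = -69353/62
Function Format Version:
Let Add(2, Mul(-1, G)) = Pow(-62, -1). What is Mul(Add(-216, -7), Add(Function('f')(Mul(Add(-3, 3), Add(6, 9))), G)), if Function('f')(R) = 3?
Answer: Rational(-69353, 62) ≈ -1118.6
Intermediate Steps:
G = Rational(125, 62) (G = Add(2, Mul(-1, Pow(-62, -1))) = Add(2, Mul(-1, Rational(-1, 62))) = Add(2, Rational(1, 62)) = Rational(125, 62) ≈ 2.0161)
Mul(Add(-216, -7), Add(Function('f')(Mul(Add(-3, 3), Add(6, 9))), G)) = Mul(Add(-216, -7), Add(3, Rational(125, 62))) = Mul(-223, Rational(311, 62)) = Rational(-69353, 62)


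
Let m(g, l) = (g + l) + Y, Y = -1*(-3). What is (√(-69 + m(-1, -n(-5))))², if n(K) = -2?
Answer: -65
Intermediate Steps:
Y = 3
m(g, l) = 3 + g + l (m(g, l) = (g + l) + 3 = 3 + g + l)
(√(-69 + m(-1, -n(-5))))² = (√(-69 + (3 - 1 - 1*(-2))))² = (√(-69 + (3 - 1 + 2)))² = (√(-69 + 4))² = (√(-65))² = (I*√65)² = -65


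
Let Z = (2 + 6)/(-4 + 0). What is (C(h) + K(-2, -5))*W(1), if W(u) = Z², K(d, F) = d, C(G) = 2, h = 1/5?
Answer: 0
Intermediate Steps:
h = ⅕ ≈ 0.20000
Z = -2 (Z = 8/(-4) = 8*(-¼) = -2)
W(u) = 4 (W(u) = (-2)² = 4)
(C(h) + K(-2, -5))*W(1) = (2 - 2)*4 = 0*4 = 0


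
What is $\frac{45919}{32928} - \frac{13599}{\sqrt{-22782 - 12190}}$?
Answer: $\frac{45919}{32928} + \frac{13599 i \sqrt{8743}}{17486} \approx 1.3945 + 72.719 i$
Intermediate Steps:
$\frac{45919}{32928} - \frac{13599}{\sqrt{-22782 - 12190}} = 45919 \cdot \frac{1}{32928} - \frac{13599}{\sqrt{-34972}} = \frac{45919}{32928} - \frac{13599}{2 i \sqrt{8743}} = \frac{45919}{32928} - 13599 \left(- \frac{i \sqrt{8743}}{17486}\right) = \frac{45919}{32928} + \frac{13599 i \sqrt{8743}}{17486}$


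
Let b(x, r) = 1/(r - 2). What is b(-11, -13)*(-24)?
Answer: 8/5 ≈ 1.6000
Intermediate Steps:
b(x, r) = 1/(-2 + r)
b(-11, -13)*(-24) = -24/(-2 - 13) = -24/(-15) = -1/15*(-24) = 8/5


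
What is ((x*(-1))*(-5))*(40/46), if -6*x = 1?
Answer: -50/69 ≈ -0.72464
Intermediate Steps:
x = -⅙ (x = -⅙*1 = -⅙ ≈ -0.16667)
((x*(-1))*(-5))*(40/46) = (-⅙*(-1)*(-5))*(40/46) = ((⅙)*(-5))*(40*(1/46)) = -⅚*20/23 = -50/69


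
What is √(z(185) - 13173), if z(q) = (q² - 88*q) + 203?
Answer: 5*√199 ≈ 70.534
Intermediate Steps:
z(q) = 203 + q² - 88*q
√(z(185) - 13173) = √((203 + 185² - 88*185) - 13173) = √((203 + 34225 - 16280) - 13173) = √(18148 - 13173) = √4975 = 5*√199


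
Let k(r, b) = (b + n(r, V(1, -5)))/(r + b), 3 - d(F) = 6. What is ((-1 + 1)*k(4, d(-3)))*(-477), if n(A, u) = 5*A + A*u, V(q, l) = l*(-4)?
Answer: 0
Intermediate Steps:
V(q, l) = -4*l
d(F) = -3 (d(F) = 3 - 1*6 = 3 - 6 = -3)
k(r, b) = (b + 25*r)/(b + r) (k(r, b) = (b + r*(5 - 4*(-5)))/(r + b) = (b + r*(5 + 20))/(b + r) = (b + r*25)/(b + r) = (b + 25*r)/(b + r))
((-1 + 1)*k(4, d(-3)))*(-477) = ((-1 + 1)*((-3 + 25*4)/(-3 + 4)))*(-477) = (0*((-3 + 100)/1))*(-477) = (0*(1*97))*(-477) = (0*97)*(-477) = 0*(-477) = 0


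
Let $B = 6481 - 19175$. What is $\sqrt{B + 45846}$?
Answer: $8 \sqrt{518} \approx 182.08$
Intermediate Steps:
$B = -12694$ ($B = 6481 - 19175 = -12694$)
$\sqrt{B + 45846} = \sqrt{-12694 + 45846} = \sqrt{33152} = 8 \sqrt{518}$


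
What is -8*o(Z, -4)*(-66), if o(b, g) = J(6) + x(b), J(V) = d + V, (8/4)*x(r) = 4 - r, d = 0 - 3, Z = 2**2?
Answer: 1584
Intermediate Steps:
Z = 4
d = -3
x(r) = 2 - r/2 (x(r) = (4 - r)/2 = 2 - r/2)
J(V) = -3 + V
o(b, g) = 5 - b/2 (o(b, g) = (-3 + 6) + (2 - b/2) = 3 + (2 - b/2) = 5 - b/2)
-8*o(Z, -4)*(-66) = -8*(5 - 1/2*4)*(-66) = -8*(5 - 2)*(-66) = -8*3*(-66) = -24*(-66) = 1584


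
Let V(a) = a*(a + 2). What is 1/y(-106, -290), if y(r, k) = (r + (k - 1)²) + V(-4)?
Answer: 1/84583 ≈ 1.1823e-5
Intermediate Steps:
V(a) = a*(2 + a)
y(r, k) = 8 + r + (-1 + k)² (y(r, k) = (r + (k - 1)²) - 4*(2 - 4) = (r + (-1 + k)²) - 4*(-2) = (r + (-1 + k)²) + 8 = 8 + r + (-1 + k)²)
1/y(-106, -290) = 1/(8 - 106 + (-1 - 290)²) = 1/(8 - 106 + (-291)²) = 1/(8 - 106 + 84681) = 1/84583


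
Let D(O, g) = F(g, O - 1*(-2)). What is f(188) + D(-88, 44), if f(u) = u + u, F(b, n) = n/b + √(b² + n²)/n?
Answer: 8229/22 - √2333/43 ≈ 372.92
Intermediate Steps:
F(b, n) = n/b + √(b² + n²)/n
D(O, g) = (2 + O)/g + √(g² + (2 + O)²)/(2 + O) (D(O, g) = (O - 1*(-2))/g + √(g² + (O - 1*(-2))²)/(O - 1*(-2)) = (O + 2)/g + √(g² + (O + 2)²)/(O + 2) = (2 + O)/g + √(g² + (2 + O)²)/(2 + O))
f(u) = 2*u
f(188) + D(-88, 44) = 2*188 + ((2 - 88)² + 44*√(44² + (2 - 88)²))/(44*(2 - 88)) = 376 + (1/44)*((-86)² + 44*√(1936 + (-86)²))/(-86) = 376 + (1/44)*(-1/86)*(7396 + 44*√(1936 + 7396)) = 376 + (1/44)*(-1/86)*(7396 + 44*√9332) = 376 + (1/44)*(-1/86)*(7396 + 44*(2*√2333)) = 376 + (1/44)*(-1/86)*(7396 + 88*√2333) = 376 + (-43/22 - √2333/43) = 8229/22 - √2333/43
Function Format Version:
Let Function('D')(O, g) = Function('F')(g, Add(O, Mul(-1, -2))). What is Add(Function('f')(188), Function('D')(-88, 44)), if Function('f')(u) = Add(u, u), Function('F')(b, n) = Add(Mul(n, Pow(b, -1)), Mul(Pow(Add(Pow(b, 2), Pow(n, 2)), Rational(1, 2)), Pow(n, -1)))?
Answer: Add(Rational(8229, 22), Mul(Rational(-1, 43), Pow(2333, Rational(1, 2)))) ≈ 372.92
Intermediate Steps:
Function('F')(b, n) = Add(Mul(n, Pow(b, -1)), Mul(Pow(n, -1), Pow(Add(Pow(b, 2), Pow(n, 2)), Rational(1, 2))))
Function('D')(O, g) = Add(Mul(Pow(g, -1), Add(2, O)), Mul(Pow(Add(2, O), -1), Pow(Add(Pow(g, 2), Pow(Add(2, O), 2)), Rational(1, 2)))) (Function('D')(O, g) = Add(Mul(Add(O, Mul(-1, -2)), Pow(g, -1)), Mul(Pow(Add(O, Mul(-1, -2)), -1), Pow(Add(Pow(g, 2), Pow(Add(O, Mul(-1, -2)), 2)), Rational(1, 2)))) = Add(Mul(Add(O, 2), Pow(g, -1)), Mul(Pow(Add(O, 2), -1), Pow(Add(Pow(g, 2), Pow(Add(O, 2), 2)), Rational(1, 2)))) = Add(Mul(Add(2, O), Pow(g, -1)), Mul(Pow(Add(2, O), -1), Pow(Add(Pow(g, 2), Pow(Add(2, O), 2)), Rational(1, 2)))) = Add(Mul(Pow(g, -1), Add(2, O)), Mul(Pow(Add(2, O), -1), Pow(Add(Pow(g, 2), Pow(Add(2, O), 2)), Rational(1, 2)))))
Function('f')(u) = Mul(2, u)
Add(Function('f')(188), Function('D')(-88, 44)) = Add(Mul(2, 188), Mul(Pow(44, -1), Pow(Add(2, -88), -1), Add(Pow(Add(2, -88), 2), Mul(44, Pow(Add(Pow(44, 2), Pow(Add(2, -88), 2)), Rational(1, 2)))))) = Add(376, Mul(Rational(1, 44), Pow(-86, -1), Add(Pow(-86, 2), Mul(44, Pow(Add(1936, Pow(-86, 2)), Rational(1, 2)))))) = Add(376, Mul(Rational(1, 44), Rational(-1, 86), Add(7396, Mul(44, Pow(Add(1936, 7396), Rational(1, 2)))))) = Add(376, Mul(Rational(1, 44), Rational(-1, 86), Add(7396, Mul(44, Pow(9332, Rational(1, 2)))))) = Add(376, Mul(Rational(1, 44), Rational(-1, 86), Add(7396, Mul(44, Mul(2, Pow(2333, Rational(1, 2))))))) = Add(376, Mul(Rational(1, 44), Rational(-1, 86), Add(7396, Mul(88, Pow(2333, Rational(1, 2)))))) = Add(376, Add(Rational(-43, 22), Mul(Rational(-1, 43), Pow(2333, Rational(1, 2))))) = Add(Rational(8229, 22), Mul(Rational(-1, 43), Pow(2333, Rational(1, 2))))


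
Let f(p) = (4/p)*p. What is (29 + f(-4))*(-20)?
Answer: -660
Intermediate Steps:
f(p) = 4
(29 + f(-4))*(-20) = (29 + 4)*(-20) = 33*(-20) = -660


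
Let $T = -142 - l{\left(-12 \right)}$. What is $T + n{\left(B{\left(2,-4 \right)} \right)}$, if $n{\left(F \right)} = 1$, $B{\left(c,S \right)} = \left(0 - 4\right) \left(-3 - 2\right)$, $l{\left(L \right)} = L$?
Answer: $-129$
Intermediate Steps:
$B{\left(c,S \right)} = 20$ ($B{\left(c,S \right)} = \left(-4\right) \left(-5\right) = 20$)
$T = -130$ ($T = -142 - -12 = -142 + 12 = -130$)
$T + n{\left(B{\left(2,-4 \right)} \right)} = -130 + 1 = -129$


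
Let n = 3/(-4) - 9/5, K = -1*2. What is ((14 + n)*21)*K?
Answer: -4809/10 ≈ -480.90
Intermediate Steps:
K = -2
n = -51/20 (n = 3*(-¼) - 9*⅕ = -¾ - 9/5 = -51/20 ≈ -2.5500)
((14 + n)*21)*K = ((14 - 51/20)*21)*(-2) = ((229/20)*21)*(-2) = (4809/20)*(-2) = -4809/10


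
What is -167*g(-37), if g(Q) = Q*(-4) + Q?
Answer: -18537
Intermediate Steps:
g(Q) = -3*Q (g(Q) = -4*Q + Q = -3*Q)
-167*g(-37) = -(-501)*(-37) = -167*111 = -18537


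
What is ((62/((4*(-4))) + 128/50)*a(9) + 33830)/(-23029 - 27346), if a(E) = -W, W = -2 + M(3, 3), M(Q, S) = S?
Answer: -6766263/10075000 ≈ -0.67159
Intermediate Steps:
W = 1 (W = -2 + 3 = 1)
a(E) = -1 (a(E) = -1*1 = -1)
((62/((4*(-4))) + 128/50)*a(9) + 33830)/(-23029 - 27346) = ((62/((4*(-4))) + 128/50)*(-1) + 33830)/(-23029 - 27346) = ((62/(-16) + 128*(1/50))*(-1) + 33830)/(-50375) = ((62*(-1/16) + 64/25)*(-1) + 33830)*(-1/50375) = ((-31/8 + 64/25)*(-1) + 33830)*(-1/50375) = (-263/200*(-1) + 33830)*(-1/50375) = (263/200 + 33830)*(-1/50375) = (6766263/200)*(-1/50375) = -6766263/10075000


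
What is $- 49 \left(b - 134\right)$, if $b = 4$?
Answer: $6370$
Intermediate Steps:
$- 49 \left(b - 134\right) = - 49 \left(4 - 134\right) = \left(-49\right) \left(-130\right) = 6370$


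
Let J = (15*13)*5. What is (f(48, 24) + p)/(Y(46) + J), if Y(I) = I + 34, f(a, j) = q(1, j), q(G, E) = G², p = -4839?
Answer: -4838/1055 ≈ -4.5858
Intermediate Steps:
f(a, j) = 1 (f(a, j) = 1² = 1)
Y(I) = 34 + I
J = 975 (J = 195*5 = 975)
(f(48, 24) + p)/(Y(46) + J) = (1 - 4839)/((34 + 46) + 975) = -4838/(80 + 975) = -4838/1055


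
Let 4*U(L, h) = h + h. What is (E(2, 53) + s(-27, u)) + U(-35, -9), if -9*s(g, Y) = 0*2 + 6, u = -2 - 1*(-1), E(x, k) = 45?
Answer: 239/6 ≈ 39.833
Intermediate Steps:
u = -1 (u = -2 + 1 = -1)
U(L, h) = h/2 (U(L, h) = (h + h)/4 = (2*h)/4 = h/2)
s(g, Y) = -2/3 (s(g, Y) = -(0*2 + 6)/9 = -(0 + 6)/9 = -1/9*6 = -2/3)
(E(2, 53) + s(-27, u)) + U(-35, -9) = (45 - 2/3) + (1/2)*(-9) = 133/3 - 9/2 = 239/6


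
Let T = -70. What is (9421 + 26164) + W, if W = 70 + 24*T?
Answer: 33975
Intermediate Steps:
W = -1610 (W = 70 + 24*(-70) = 70 - 1680 = -1610)
(9421 + 26164) + W = (9421 + 26164) - 1610 = 35585 - 1610 = 33975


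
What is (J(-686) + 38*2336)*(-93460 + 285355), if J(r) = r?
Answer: 16902495390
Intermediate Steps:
(J(-686) + 38*2336)*(-93460 + 285355) = (-686 + 38*2336)*(-93460 + 285355) = (-686 + 88768)*191895 = 88082*191895 = 16902495390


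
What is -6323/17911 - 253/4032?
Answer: -30025819/72217152 ≈ -0.41577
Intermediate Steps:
-6323/17911 - 253/4032 = -30025819/72217152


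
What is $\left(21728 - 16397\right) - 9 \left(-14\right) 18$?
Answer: $7599$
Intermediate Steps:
$\left(21728 - 16397\right) - 9 \left(-14\right) 18 = \left(21728 - 16397\right) - \left(-126\right) 18 = 5331 - -2268 = 5331 + 2268 = 7599$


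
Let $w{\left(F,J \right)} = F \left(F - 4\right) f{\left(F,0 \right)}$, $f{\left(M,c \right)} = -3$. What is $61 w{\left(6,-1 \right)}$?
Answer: $-2196$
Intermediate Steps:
$w{\left(F,J \right)} = - 3 F \left(-4 + F\right)$ ($w{\left(F,J \right)} = F \left(F - 4\right) \left(-3\right) = F \left(-4 + F\right) \left(-3\right) = - 3 F \left(-4 + F\right)$)
$61 w{\left(6,-1 \right)} = 61 \cdot 3 \cdot 6 \left(4 - 6\right) = 61 \cdot 3 \cdot 6 \left(-2\right) = 61 \left(-36\right) = -2196$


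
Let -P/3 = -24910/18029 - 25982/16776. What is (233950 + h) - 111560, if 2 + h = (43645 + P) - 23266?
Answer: 7197196855247/50409084 ≈ 1.4278e+5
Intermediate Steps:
P = 443159819/50409084 (P = -3*(-24910/18029 - 25982/16776) = -3*(-24910*1/18029 - 25982*1/16776) = -3*(-24910/18029 - 12991/8388) = -3*(-443159819/151227252) = 443159819/50409084 ≈ 8.7913)
h = 1027629064487/50409084 (h = -2 + ((43645 + 443159819/50409084) - 23266) = -2 + (2200547630999/50409084 - 23266) = -2 + 1027729882655/50409084 = 1027629064487/50409084 ≈ 20386.)
(233950 + h) - 111560 = (233950 + 1027629064487/50409084) - 111560 = 12820834266287/50409084 - 111560 = 7197196855247/50409084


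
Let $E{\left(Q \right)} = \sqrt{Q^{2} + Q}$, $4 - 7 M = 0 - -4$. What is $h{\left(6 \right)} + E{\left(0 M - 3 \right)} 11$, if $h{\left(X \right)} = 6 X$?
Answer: $36 + 11 \sqrt{6} \approx 62.944$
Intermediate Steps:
$M = 0$ ($M = \frac{4}{7} - \frac{0 - -4}{7} = \frac{4}{7} - \frac{0 + 4}{7} = \frac{4}{7} - \frac{4}{7} = 0$)
$E{\left(Q \right)} = \sqrt{Q + Q^{2}}$
$h{\left(6 \right)} + E{\left(0 M - 3 \right)} 11 = 6 \cdot 6 + \sqrt{\left(0 \cdot 0 - 3\right) \left(1 + \left(0 \cdot 0 - 3\right)\right)} 11 = 36 + \sqrt{\left(0 - 3\right) \left(1 + \left(0 - 3\right)\right)} 11 = 36 + \sqrt{- 3 \left(1 - 3\right)} 11 = 36 + \sqrt{\left(-3\right) \left(-2\right)} 11 = 36 + \sqrt{6} \cdot 11 = 36 + 11 \sqrt{6}$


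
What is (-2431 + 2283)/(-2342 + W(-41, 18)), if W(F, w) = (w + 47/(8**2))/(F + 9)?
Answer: 303104/4797615 ≈ 0.063178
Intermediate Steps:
W(F, w) = (47/64 + w)/(9 + F) (W(F, w) = (w + 47/64)/(9 + F) = (47/64 + w)/(9 + F))
(-2431 + 2283)/(-2342 + W(-41, 18)) = (-2431 + 2283)/(-2342 + (47/64 + 18)/(9 - 41)) = -148/(-2342 + (1199/64)/(-32)) = -148/(-2342 - 1/32*1199/64) = -148/(-2342 - 1199/2048) = -148/(-4797615/2048) = -148*(-2048/4797615) = 303104/4797615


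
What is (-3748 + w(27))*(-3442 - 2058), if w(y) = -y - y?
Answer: 20911000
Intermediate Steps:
w(y) = -2*y
(-3748 + w(27))*(-3442 - 2058) = (-3748 - 2*27)*(-3442 - 2058) = (-3748 - 54)*(-5500) = -3802*(-5500) = 20911000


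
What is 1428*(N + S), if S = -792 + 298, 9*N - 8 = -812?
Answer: -833000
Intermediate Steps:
N = -268/3 (N = 8/9 + (1/9)*(-812) = 8/9 - 812/9 = -268/3 ≈ -89.333)
S = -494
1428*(N + S) = 1428*(-268/3 - 494) = 1428*(-1750/3) = -833000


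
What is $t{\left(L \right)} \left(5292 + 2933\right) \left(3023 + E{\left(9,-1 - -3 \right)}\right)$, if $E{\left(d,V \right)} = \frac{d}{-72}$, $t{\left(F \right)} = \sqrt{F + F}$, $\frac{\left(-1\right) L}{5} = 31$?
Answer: $\frac{198905175 i \sqrt{310}}{8} \approx 4.3776 \cdot 10^{8} i$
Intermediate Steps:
$L = -155$ ($L = \left(-5\right) 31 = -155$)
$t{\left(F \right)} = \sqrt{2} \sqrt{F}$ ($t{\left(F \right)} = \sqrt{2 F} = \sqrt{2} \sqrt{F}$)
$E{\left(d,V \right)} = - \frac{d}{72}$ ($E{\left(d,V \right)} = d \left(- \frac{1}{72}\right) = - \frac{d}{72}$)
$t{\left(L \right)} \left(5292 + 2933\right) \left(3023 + E{\left(9,-1 - -3 \right)}\right) = \sqrt{2} \sqrt{-155} \left(5292 + 2933\right) \left(3023 - \frac{1}{8}\right) = \sqrt{2} i \sqrt{155} \cdot 8225 \left(3023 - \frac{1}{8}\right) = i \sqrt{310} \cdot 8225 \cdot \frac{24183}{8} = i \sqrt{310} \cdot \frac{198905175}{8} = \frac{198905175 i \sqrt{310}}{8}$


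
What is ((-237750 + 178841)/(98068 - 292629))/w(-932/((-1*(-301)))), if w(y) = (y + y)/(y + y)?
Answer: 58909/194561 ≈ 0.30278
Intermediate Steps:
w(y) = 1 (w(y) = (2*y)/((2*y)) = (2*y)*(1/(2*y)) = 1)
((-237750 + 178841)/(98068 - 292629))/w(-932/((-1*(-301)))) = ((-237750 + 178841)/(98068 - 292629))/1 = -58909/(-194561)*1 = -58909*(-1/194561)*1 = (58909/194561)*1 = 58909/194561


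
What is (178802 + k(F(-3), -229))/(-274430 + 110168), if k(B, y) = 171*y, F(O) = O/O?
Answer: -19949/23466 ≈ -0.85012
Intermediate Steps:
F(O) = 1
(178802 + k(F(-3), -229))/(-274430 + 110168) = (178802 + 171*(-229))/(-274430 + 110168) = (178802 - 39159)/(-164262) = 139643*(-1/164262) = -19949/23466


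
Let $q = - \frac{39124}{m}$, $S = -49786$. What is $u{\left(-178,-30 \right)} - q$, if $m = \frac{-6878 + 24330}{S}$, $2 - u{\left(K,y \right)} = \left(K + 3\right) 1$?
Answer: $- \frac{486184615}{4363} \approx -1.1143 \cdot 10^{5}$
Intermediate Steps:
$u{\left(K,y \right)} = -1 - K$ ($u{\left(K,y \right)} = 2 - \left(K + 3\right) 1 = 2 - \left(3 + K\right) 1 = 2 - \left(3 + K\right) = -1 - K$)
$m = - \frac{8726}{24893}$ ($m = \frac{-6878 + 24330}{-49786} = 17452 \left(- \frac{1}{49786}\right) = - \frac{8726}{24893} \approx -0.35054$)
$q = \frac{486956866}{4363}$ ($q = - \frac{39124}{- \frac{8726}{24893}} = \left(-39124\right) \left(- \frac{24893}{8726}\right) = \frac{486956866}{4363} \approx 1.1161 \cdot 10^{5}$)
$u{\left(-178,-30 \right)} - q = \left(-1 - -178\right) - \frac{486956866}{4363} = \left(-1 + 178\right) - \frac{486956866}{4363} = 177 - \frac{486956866}{4363} = - \frac{486184615}{4363}$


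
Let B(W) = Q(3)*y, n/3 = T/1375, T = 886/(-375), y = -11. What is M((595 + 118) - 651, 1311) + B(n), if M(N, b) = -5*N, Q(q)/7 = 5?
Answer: -695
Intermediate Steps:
Q(q) = 35 (Q(q) = 7*5 = 35)
T = -886/375 (T = 886*(-1/375) = -886/375 ≈ -2.3627)
n = -886/171875 (n = 3*(-886/375/1375) = 3*(-886/375*1/1375) = 3*(-886/515625) = -886/171875 ≈ -0.0051549)
B(W) = -385 (B(W) = 35*(-11) = -385)
M((595 + 118) - 651, 1311) + B(n) = -5*((595 + 118) - 651) - 385 = -5*(713 - 651) - 385 = -5*62 - 385 = -310 - 385 = -695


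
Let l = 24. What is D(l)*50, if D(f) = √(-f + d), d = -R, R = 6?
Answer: 50*I*√30 ≈ 273.86*I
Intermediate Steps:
d = -6 (d = -1*6 = -6)
D(f) = √(-6 - f) (D(f) = √(-f - 6) = √(-6 - f))
D(l)*50 = √(-6 - 1*24)*50 = √(-6 - 24)*50 = √(-30)*50 = (I*√30)*50 = 50*I*√30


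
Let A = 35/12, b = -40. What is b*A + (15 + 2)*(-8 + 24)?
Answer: 466/3 ≈ 155.33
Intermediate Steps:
A = 35/12 (A = 35*(1/12) = 35/12 ≈ 2.9167)
b*A + (15 + 2)*(-8 + 24) = -40*35/12 + (15 + 2)*(-8 + 24) = -350/3 + 17*16 = -350/3 + 272 = 466/3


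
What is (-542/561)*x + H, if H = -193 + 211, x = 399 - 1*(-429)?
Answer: -146226/187 ≈ -781.96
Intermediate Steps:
x = 828 (x = 399 + 429 = 828)
H = 18
(-542/561)*x + H = -542/561*828 + 18 = -149592/187 + 18 = -146226/187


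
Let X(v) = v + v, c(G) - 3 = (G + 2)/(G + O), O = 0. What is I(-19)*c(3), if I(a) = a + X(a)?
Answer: -266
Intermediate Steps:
c(G) = 3 + (2 + G)/G (c(G) = 3 + (G + 2)/(G + 0) = 3 + (2 + G)/G)
X(v) = 2*v
I(a) = 3*a (I(a) = a + 2*a = 3*a)
I(-19)*c(3) = (3*(-19))*(4 + 2/3) = -57*(4 + 2*(⅓)) = -57*(4 + ⅔) = -57*14/3 = -266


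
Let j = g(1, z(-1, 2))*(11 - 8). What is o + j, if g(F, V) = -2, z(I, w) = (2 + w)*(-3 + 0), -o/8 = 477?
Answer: -3822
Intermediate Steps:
o = -3816 (o = -8*477 = -3816)
z(I, w) = -6 - 3*w (z(I, w) = (2 + w)*(-3) = -6 - 3*w)
j = -6 (j = -2*(11 - 8) = -2*3 = -6)
o + j = -3816 - 6 = -3822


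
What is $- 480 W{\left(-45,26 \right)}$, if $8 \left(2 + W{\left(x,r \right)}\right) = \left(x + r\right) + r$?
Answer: $540$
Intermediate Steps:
$W{\left(x,r \right)} = -2 + \frac{r}{4} + \frac{x}{8}$ ($W{\left(x,r \right)} = -2 + \frac{\left(x + r\right) + r}{8} = -2 + \frac{\left(r + x\right) + r}{8} = -2 + \frac{x + 2 r}{8} = -2 + \left(\frac{r}{4} + \frac{x}{8}\right) = -2 + \frac{r}{4} + \frac{x}{8}$)
$- 480 W{\left(-45,26 \right)} = - 480 \left(-2 + \frac{1}{4} \cdot 26 + \frac{1}{8} \left(-45\right)\right) = - 480 \left(-2 + \frac{13}{2} - \frac{45}{8}\right) = \left(-480\right) \left(- \frac{9}{8}\right) = 540$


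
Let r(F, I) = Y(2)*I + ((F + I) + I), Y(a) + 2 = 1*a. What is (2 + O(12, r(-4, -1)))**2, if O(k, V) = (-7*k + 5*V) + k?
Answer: 10000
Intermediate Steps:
Y(a) = -2 + a (Y(a) = -2 + 1*a = -2 + a)
r(F, I) = F + 2*I (r(F, I) = (-2 + 2)*I + ((F + I) + I) = 0*I + (F + 2*I) = 0 + (F + 2*I) = F + 2*I)
O(k, V) = -6*k + 5*V
(2 + O(12, r(-4, -1)))**2 = (2 + (-6*12 + 5*(-4 + 2*(-1))))**2 = (2 + (-72 + 5*(-4 - 2)))**2 = (2 + (-72 + 5*(-6)))**2 = (2 + (-72 - 30))**2 = (2 - 102)**2 = (-100)**2 = 10000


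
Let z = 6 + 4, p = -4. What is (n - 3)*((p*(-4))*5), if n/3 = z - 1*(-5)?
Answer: 3360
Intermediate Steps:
z = 10
n = 45 (n = 3*(10 - 1*(-5)) = 3*(10 + 5) = 3*15 = 45)
(n - 3)*((p*(-4))*5) = (45 - 3)*(-4*(-4)*5) = 42*(16*5) = 42*80 = 3360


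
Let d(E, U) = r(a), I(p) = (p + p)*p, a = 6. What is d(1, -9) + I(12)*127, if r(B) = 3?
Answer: 36579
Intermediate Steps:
I(p) = 2*p² (I(p) = (2*p)*p = 2*p²)
d(E, U) = 3
d(1, -9) + I(12)*127 = 3 + (2*12²)*127 = 3 + (2*144)*127 = 3 + 288*127 = 3 + 36576 = 36579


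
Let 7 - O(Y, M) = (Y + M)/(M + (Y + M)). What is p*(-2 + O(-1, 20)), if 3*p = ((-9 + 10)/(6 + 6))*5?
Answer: 220/351 ≈ 0.62678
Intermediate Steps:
O(Y, M) = 7 - (M + Y)/(Y + 2*M) (O(Y, M) = 7 - (Y + M)/(M + (Y + M)) = 7 - (M + Y)/(M + (M + Y)) = 7 - (M + Y)/(Y + 2*M))
p = 5/36 (p = (((-9 + 10)/(6 + 6))*5)/3 = ((1/12)*5)/3 = (⅓)*(5/12) = 5/36 ≈ 0.13889)
p*(-2 + O(-1, 20)) = 5*(-2 + (6*(-1) + 13*20)/(-1 + 2*20))/36 = 5*(-2 + (-6 + 260)/(-1 + 40))/36 = 5*(-2 + 254/39)/36 = (5/36)*(176/39) = 220/351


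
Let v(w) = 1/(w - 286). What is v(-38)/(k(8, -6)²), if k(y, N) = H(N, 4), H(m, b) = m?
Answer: -1/11664 ≈ -8.5734e-5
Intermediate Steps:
v(w) = 1/(-286 + w)
k(y, N) = N
v(-38)/(k(8, -6)²) = 1/((-286 - 38)*((-6)²)) = 1/(-324*36) = -1/324*1/36 = -1/11664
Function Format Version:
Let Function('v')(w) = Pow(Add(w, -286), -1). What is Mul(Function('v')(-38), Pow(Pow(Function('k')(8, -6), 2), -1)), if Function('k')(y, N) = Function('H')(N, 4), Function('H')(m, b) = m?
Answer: Rational(-1, 11664) ≈ -8.5734e-5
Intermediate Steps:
Function('v')(w) = Pow(Add(-286, w), -1)
Function('k')(y, N) = N
Mul(Function('v')(-38), Pow(Pow(Function('k')(8, -6), 2), -1)) = Mul(Pow(Add(-286, -38), -1), Pow(Pow(-6, 2), -1)) = Mul(Pow(-324, -1), Pow(36, -1)) = Mul(Rational(-1, 324), Rational(1, 36)) = Rational(-1, 11664)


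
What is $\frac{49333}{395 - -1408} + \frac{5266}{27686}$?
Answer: $\frac{687664018}{24958929} \approx 27.552$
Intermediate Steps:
$\frac{49333}{395 - -1408} + \frac{5266}{27686} = \frac{49333}{395 + 1408} + 5266 \cdot \frac{1}{27686} = \frac{49333}{1803} + \frac{2633}{13843} = \frac{687664018}{24958929}$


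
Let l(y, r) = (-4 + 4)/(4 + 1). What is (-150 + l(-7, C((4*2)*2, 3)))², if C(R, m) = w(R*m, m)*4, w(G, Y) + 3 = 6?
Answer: 22500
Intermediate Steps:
w(G, Y) = 3 (w(G, Y) = -3 + 6 = 3)
C(R, m) = 12 (C(R, m) = 3*4 = 12)
l(y, r) = 0 (l(y, r) = 0/5 = 0*(⅕) = 0)
(-150 + l(-7, C((4*2)*2, 3)))² = (-150 + 0)² = (-150)² = 22500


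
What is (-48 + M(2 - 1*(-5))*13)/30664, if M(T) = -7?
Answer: -139/30664 ≈ -0.0045330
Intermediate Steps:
(-48 + M(2 - 1*(-5))*13)/30664 = (-48 - 7*13)/30664 = (-48 - 91)*(1/30664) = -139*1/30664 = -139/30664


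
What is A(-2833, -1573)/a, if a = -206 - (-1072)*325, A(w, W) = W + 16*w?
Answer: -46901/348194 ≈ -0.13470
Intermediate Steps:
a = 348194 (a = -206 - 1072*(-325) = -206 + 348400 = 348194)
A(-2833, -1573)/a = (-1573 + 16*(-2833))/348194 = (-1573 - 45328)*(1/348194) = -46901*1/348194 = -46901/348194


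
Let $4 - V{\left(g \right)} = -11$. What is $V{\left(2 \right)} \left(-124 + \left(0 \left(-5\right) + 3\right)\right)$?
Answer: $-1815$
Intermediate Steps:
$V{\left(g \right)} = 15$ ($V{\left(g \right)} = 4 - -11 = 4 + 11 = 15$)
$V{\left(2 \right)} \left(-124 + \left(0 \left(-5\right) + 3\right)\right) = 15 \left(-124 + \left(0 \left(-5\right) + 3\right)\right) = 15 \left(-124 + \left(0 + 3\right)\right) = 15 \left(-124 + 3\right) = 15 \left(-121\right) = -1815$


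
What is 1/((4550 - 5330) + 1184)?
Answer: 1/404 ≈ 0.0024752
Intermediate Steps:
1/((4550 - 5330) + 1184) = 1/(-780 + 1184) = 1/404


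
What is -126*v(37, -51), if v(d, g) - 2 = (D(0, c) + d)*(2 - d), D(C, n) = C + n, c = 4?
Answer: 180558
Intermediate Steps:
v(d, g) = 2 + (2 - d)*(4 + d) (v(d, g) = 2 + ((0 + 4) + d)*(2 - d) = 2 + (4 + d)*(2 - d) = 2 + (2 - d)*(4 + d))
-126*v(37, -51) = -126*(10 - 1*37² - 2*37) = -126*(10 - 1*1369 - 74) = -126*(10 - 1369 - 74) = -126*(-1433) = 180558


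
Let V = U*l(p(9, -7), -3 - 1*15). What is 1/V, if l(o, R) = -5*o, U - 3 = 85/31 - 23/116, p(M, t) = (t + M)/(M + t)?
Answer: -3596/99675 ≈ -0.036077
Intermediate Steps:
p(M, t) = 1 (p(M, t) = (M + t)/(M + t) = 1)
U = 19935/3596 (U = 3 + (85/31 - 23/116) = 3 + 9147/3596 = 19935/3596 ≈ 5.5437)
V = -99675/3596 (V = 19935*(-5*1)/3596 = (19935/3596)*(-5) = -99675/3596 ≈ -27.718)
1/V = 1/(-99675/3596) = -3596/99675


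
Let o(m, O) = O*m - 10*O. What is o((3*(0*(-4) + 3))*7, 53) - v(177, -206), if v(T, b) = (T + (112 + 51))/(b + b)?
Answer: 289412/103 ≈ 2809.8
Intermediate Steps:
v(T, b) = (163 + T)/(2*b) (v(T, b) = (T + 163)/((2*b)) = (163 + T)*(1/(2*b)) = (163 + T)/(2*b))
o(m, O) = -10*O + O*m
o((3*(0*(-4) + 3))*7, 53) - v(177, -206) = 53*(-10 + (3*(0*(-4) + 3))*7) - (163 + 177)/(2*(-206)) = 53*(-10 + (3*(0 + 3))*7) - (-1)*340/(2*206) = 53*(-10 + (3*3)*7) - 1*(-85/103) = 53*(-10 + 9*7) + 85/103 = 53*(-10 + 63) + 85/103 = 53*53 + 85/103 = 2809 + 85/103 = 289412/103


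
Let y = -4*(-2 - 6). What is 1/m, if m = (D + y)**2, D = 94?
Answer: 1/15876 ≈ 6.2988e-5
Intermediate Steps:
y = 32 (y = -4*(-8) = 32)
m = 15876 (m = (94 + 32)**2 = 126**2 = 15876)
1/m = 1/15876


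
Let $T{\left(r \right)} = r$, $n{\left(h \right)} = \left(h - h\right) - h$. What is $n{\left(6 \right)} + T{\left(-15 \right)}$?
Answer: $-21$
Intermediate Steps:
$n{\left(h \right)} = - h$ ($n{\left(h \right)} = 0 - h = - h$)
$n{\left(6 \right)} + T{\left(-15 \right)} = \left(-1\right) 6 - 15 = -6 - 15 = -21$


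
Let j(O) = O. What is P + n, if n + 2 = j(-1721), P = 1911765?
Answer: 1910042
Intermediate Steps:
n = -1723 (n = -2 - 1721 = -1723)
P + n = 1911765 - 1723 = 1910042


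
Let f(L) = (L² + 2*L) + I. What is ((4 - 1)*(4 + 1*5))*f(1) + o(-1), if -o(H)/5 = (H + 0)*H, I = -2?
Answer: 22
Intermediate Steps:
o(H) = -5*H² (o(H) = -5*(H + 0)*H = -5*H*H = -5*H²)
f(L) = -2 + L² + 2*L (f(L) = (L² + 2*L) - 2 = -2 + L² + 2*L)
((4 - 1)*(4 + 1*5))*f(1) + o(-1) = ((4 - 1)*(4 + 1*5))*(-2 + 1² + 2*1) - 5*(-1)² = (3*(4 + 5))*(-2 + 1 + 2) - 5*1 = (3*9)*1 - 5 = 27*1 - 5 = 27 - 5 = 22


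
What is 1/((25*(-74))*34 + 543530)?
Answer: 1/480630 ≈ 2.0806e-6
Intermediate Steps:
1/((25*(-74))*34 + 543530) = 1/(-1850*34 + 543530) = 1/(-62900 + 543530) = 1/480630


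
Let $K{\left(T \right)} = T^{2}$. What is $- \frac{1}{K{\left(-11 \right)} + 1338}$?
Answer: $- \frac{1}{1459} \approx -0.0006854$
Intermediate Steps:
$- \frac{1}{K{\left(-11 \right)} + 1338} = - \frac{1}{\left(-11\right)^{2} + 1338} = - \frac{1}{121 + 1338} = - \frac{1}{1459}$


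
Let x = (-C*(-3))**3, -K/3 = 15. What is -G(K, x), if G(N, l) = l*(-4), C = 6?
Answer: 23328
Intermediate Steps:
K = -45 (K = -3*15 = -45)
x = 5832 (x = (-1*6*(-3))**3 = (-6*(-3))**3 = 18**3 = 5832)
G(N, l) = -4*l
-G(K, x) = -(-4)*5832 = -1*(-23328) = 23328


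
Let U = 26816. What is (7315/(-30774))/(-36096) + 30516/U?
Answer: 529655117561/465432869376 ≈ 1.1380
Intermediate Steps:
(7315/(-30774))/(-36096) + 30516/U = (7315/(-30774))/(-36096) + 30516/26816 = (7315*(-1/30774))*(-1/36096) + 30516*(1/26816) = -7315/30774*(-1/36096) + 7629/6704 = 7315/1110818304 + 7629/6704 = 529655117561/465432869376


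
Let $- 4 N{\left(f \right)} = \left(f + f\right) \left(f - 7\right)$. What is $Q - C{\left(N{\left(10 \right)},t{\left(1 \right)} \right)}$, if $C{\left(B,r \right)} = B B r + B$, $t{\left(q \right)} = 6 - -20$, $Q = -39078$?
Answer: $-44913$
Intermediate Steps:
$t{\left(q \right)} = 26$ ($t{\left(q \right)} = 6 + 20 = 26$)
$N{\left(f \right)} = - \frac{f \left(-7 + f\right)}{2}$ ($N{\left(f \right)} = - \frac{\left(f + f\right) \left(f - 7\right)}{4} = - \frac{2 f \left(-7 + f\right)}{4} = - \frac{f \left(-7 + f\right)}{2}$)
$C{\left(B,r \right)} = B + r B^{2}$ ($C{\left(B,r \right)} = B^{2} r + B = r B^{2} + B = B + r B^{2}$)
$Q - C{\left(N{\left(10 \right)},t{\left(1 \right)} \right)} = -39078 - \frac{1}{2} \cdot 10 \left(7 - 10\right) \left(1 + \frac{1}{2} \cdot 10 \left(7 - 10\right) 26\right) = -39078 - \frac{1}{2} \cdot 10 \left(-3\right) \left(1 + \frac{1}{2} \cdot 10 \left(-3\right) 26\right) = -39078 - - 15 \left(1 - 390\right) = -39078 - \left(-15\right) \left(-389\right) = -39078 - 5835 = -44913$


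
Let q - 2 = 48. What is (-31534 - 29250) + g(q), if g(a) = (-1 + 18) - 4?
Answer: -60771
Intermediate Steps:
q = 50 (q = 2 + 48 = 50)
g(a) = 13 (g(a) = 17 - 4 = 13)
(-31534 - 29250) + g(q) = (-31534 - 29250) + 13 = -60784 + 13 = -60771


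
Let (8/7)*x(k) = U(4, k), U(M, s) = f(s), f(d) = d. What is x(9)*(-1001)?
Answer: -63063/8 ≈ -7882.9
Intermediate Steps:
U(M, s) = s
x(k) = 7*k/8
x(9)*(-1001) = ((7/8)*9)*(-1001) = (63/8)*(-1001) = -63063/8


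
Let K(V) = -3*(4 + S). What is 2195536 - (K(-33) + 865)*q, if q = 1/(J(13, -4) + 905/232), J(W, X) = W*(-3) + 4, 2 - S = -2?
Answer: 15840987352/7215 ≈ 2.1956e+6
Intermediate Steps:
S = 4 (S = 2 - 1*(-2) = 2 + 2 = 4)
J(W, X) = 4 - 3*W (J(W, X) = -3*W + 4 = 4 - 3*W)
K(V) = -24 (K(V) = -3*(4 + 4) = -3*8 = -24)
q = -232/7215 (q = 1/((4 - 3*13) + 905/232) = 1/((4 - 39) + 905*(1/232)) = 1/(-35 + 905/232) = 1/(-7215/232) = -232/7215 ≈ -0.032155)
2195536 - (K(-33) + 865)*q = 2195536 - (-24 + 865)*(-232)/7215 = 2195536 - 841*(-232)/7215 = 2195536 - 1*(-195112/7215) = 2195536 + 195112/7215 = 15840987352/7215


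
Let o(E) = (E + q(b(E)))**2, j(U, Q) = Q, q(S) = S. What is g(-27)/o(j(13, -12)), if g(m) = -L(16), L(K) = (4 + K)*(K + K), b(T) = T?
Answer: -10/9 ≈ -1.1111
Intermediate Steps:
L(K) = 2*K*(4 + K) (L(K) = (4 + K)*(2*K) = 2*K*(4 + K))
o(E) = 4*E**2 (o(E) = (E + E)**2 = (2*E)**2 = 4*E**2)
g(m) = -640 (g(m) = -2*16*(4 + 16) = -2*16*20 = -1*640 = -640)
g(-27)/o(j(13, -12)) = -640/(4*(-12)**2) = -640/(4*144) = -640/576 = -640*1/576 = -10/9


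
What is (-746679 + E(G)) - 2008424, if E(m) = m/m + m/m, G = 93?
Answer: -2755101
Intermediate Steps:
E(m) = 2 (E(m) = 1 + 1 = 2)
(-746679 + E(G)) - 2008424 = (-746679 + 2) - 2008424 = -746677 - 2008424 = -2755101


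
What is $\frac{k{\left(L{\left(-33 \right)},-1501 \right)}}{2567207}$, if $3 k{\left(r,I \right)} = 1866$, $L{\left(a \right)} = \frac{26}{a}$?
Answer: $\frac{622}{2567207} \approx 0.00024229$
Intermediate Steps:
$k{\left(r,I \right)} = 622$ ($k{\left(r,I \right)} = \frac{1}{3} \cdot 1866 = 622$)
$\frac{k{\left(L{\left(-33 \right)},-1501 \right)}}{2567207} = \frac{622}{2567207}$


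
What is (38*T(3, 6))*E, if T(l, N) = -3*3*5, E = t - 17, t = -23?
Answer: 68400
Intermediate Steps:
E = -40 (E = -23 - 17 = -40)
T(l, N) = -45 (T(l, N) = -9*5 = -45)
(38*T(3, 6))*E = (38*(-45))*(-40) = -1710*(-40) = 68400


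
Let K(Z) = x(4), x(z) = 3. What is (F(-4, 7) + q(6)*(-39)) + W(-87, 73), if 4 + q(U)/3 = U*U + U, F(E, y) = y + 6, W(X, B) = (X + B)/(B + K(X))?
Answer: -168461/38 ≈ -4433.2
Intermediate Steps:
K(Z) = 3
W(X, B) = (B + X)/(3 + B) (W(X, B) = (X + B)/(B + 3) = (B + X)/(3 + B))
F(E, y) = 6 + y
q(U) = -12 + 3*U + 3*U² (q(U) = -12 + 3*(U*U + U) = -12 + 3*(U² + U) = -12 + 3*(U + U²) = -12 + (3*U + 3*U²) = -12 + 3*U + 3*U²)
(F(-4, 7) + q(6)*(-39)) + W(-87, 73) = ((6 + 7) + (-12 + 3*6 + 3*6²)*(-39)) + (73 - 87)/(3 + 73) = (13 + (-12 + 18 + 3*36)*(-39)) - 14/76 = (13 + (-12 + 18 + 108)*(-39)) + (1/76)*(-14) = (13 + 114*(-39)) - 7/38 = (13 - 4446) - 7/38 = -4433 - 7/38 = -168461/38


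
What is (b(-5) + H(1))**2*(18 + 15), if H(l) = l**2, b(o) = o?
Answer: 528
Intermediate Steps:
(b(-5) + H(1))**2*(18 + 15) = (-5 + 1**2)**2*(18 + 15) = (-5 + 1)**2*33 = (-4)**2*33 = 16*33 = 528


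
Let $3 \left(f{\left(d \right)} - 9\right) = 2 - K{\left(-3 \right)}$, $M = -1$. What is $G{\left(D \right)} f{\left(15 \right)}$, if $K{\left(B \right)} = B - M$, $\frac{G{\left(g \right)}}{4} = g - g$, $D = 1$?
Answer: $0$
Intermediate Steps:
$G{\left(g \right)} = 0$ ($G{\left(g \right)} = 4 \left(g - g\right) = 4 \cdot 0 = 0$)
$K{\left(B \right)} = 1 + B$ ($K{\left(B \right)} = B - -1 = B + 1 = 1 + B$)
$f{\left(d \right)} = \frac{31}{3}$ ($f{\left(d \right)} = 9 + \frac{2 - \left(1 - 3\right)}{3} = 9 + \frac{2 - -2}{3} = 9 + \frac{2 + 2}{3} = 9 + \frac{1}{3} \cdot 4 = 9 + \frac{4}{3} = \frac{31}{3}$)
$G{\left(D \right)} f{\left(15 \right)} = 0 \cdot \frac{31}{3} = 0$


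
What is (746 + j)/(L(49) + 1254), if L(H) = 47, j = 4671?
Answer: 5417/1301 ≈ 4.1637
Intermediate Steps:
(746 + j)/(L(49) + 1254) = (746 + 4671)/(47 + 1254) = 5417/1301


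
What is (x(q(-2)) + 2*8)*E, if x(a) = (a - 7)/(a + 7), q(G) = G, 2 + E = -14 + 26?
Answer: 142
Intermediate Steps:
E = 10 (E = -2 + (-14 + 26) = -2 + 12 = 10)
x(a) = (-7 + a)/(7 + a)
(x(q(-2)) + 2*8)*E = ((-7 - 2)/(7 - 2) + 2*8)*10 = (-9/5 + 16)*10 = (71/5)*10 = 142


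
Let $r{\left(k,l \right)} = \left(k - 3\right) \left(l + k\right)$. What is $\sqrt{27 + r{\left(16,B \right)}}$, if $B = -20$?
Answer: $5 i \approx 5.0 i$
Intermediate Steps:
$r{\left(k,l \right)} = \left(-3 + k\right) \left(k + l\right)$
$\sqrt{27 + r{\left(16,B \right)}} = \sqrt{27 + \left(16^{2} - 48 - -60 + 16 \left(-20\right)\right)} = \sqrt{27 + \left(256 - 48 + 60 - 320\right)} = \sqrt{27 - 52} = \sqrt{-25} = 5 i$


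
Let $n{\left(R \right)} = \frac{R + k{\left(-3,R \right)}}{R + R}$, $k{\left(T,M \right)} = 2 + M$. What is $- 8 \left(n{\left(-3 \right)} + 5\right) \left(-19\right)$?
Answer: $\frac{2584}{3} \approx 861.33$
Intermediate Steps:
$n{\left(R \right)} = \frac{2 + 2 R}{2 R}$ ($n{\left(R \right)} = \frac{R + \left(2 + R\right)}{R + R} = \frac{2 + 2 R}{2 R}$)
$- 8 \left(n{\left(-3 \right)} + 5\right) \left(-19\right) = - 8 \left(\frac{1 - 3}{-3} + 5\right) \left(-19\right) = - 8 \left(\left(- \frac{1}{3}\right) \left(-2\right) + 5\right) \left(-19\right) = - 8 \left(\frac{2}{3} + 5\right) \left(-19\right) = - 8 \cdot \frac{17}{3} \left(-19\right) = \left(-8\right) \left(- \frac{323}{3}\right) = \frac{2584}{3}$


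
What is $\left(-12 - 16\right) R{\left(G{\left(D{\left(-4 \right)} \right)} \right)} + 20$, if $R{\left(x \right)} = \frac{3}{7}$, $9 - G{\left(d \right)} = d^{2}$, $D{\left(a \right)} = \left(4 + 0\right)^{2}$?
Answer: $8$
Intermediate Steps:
$D{\left(a \right)} = 16$ ($D{\left(a \right)} = 4^{2} = 16$)
$G{\left(d \right)} = 9 - d^{2}$
$R{\left(x \right)} = \frac{3}{7}$ ($R{\left(x \right)} = 3 \cdot \frac{1}{7} = \frac{3}{7}$)
$\left(-12 - 16\right) R{\left(G{\left(D{\left(-4 \right)} \right)} \right)} + 20 = \left(-12 - 16\right) \frac{3}{7} + 20 = \left(-28\right) \frac{3}{7} + 20 = -12 + 20 = 8$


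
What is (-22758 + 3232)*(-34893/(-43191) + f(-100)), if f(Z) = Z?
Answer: 9294825098/4799 ≈ 1.9368e+6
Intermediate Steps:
(-22758 + 3232)*(-34893/(-43191) + f(-100)) = (-22758 + 3232)*(-34893/(-43191) - 100) = -19526*(-34893*(-1/43191) - 100) = -19526*(3877/4799 - 100) = -19526*(-476023/4799) = 9294825098/4799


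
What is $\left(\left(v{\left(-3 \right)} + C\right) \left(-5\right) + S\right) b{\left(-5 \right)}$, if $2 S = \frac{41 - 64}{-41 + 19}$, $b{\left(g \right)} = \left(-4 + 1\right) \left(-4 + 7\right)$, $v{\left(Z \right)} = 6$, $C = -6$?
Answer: $- \frac{207}{44} \approx -4.7045$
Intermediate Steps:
$b{\left(g \right)} = -9$ ($b{\left(g \right)} = \left(-3\right) 3 = -9$)
$S = \frac{23}{44}$ ($S = \frac{\left(41 - 64\right) \frac{1}{-41 + 19}}{2} = \frac{\left(-23\right) \frac{1}{-22}}{2} = \frac{\left(-23\right) \left(- \frac{1}{22}\right)}{2} = \frac{1}{2} \cdot \frac{23}{22} = \frac{23}{44} \approx 0.52273$)
$\left(\left(v{\left(-3 \right)} + C\right) \left(-5\right) + S\right) b{\left(-5 \right)} = \left(\left(6 - 6\right) \left(-5\right) + \frac{23}{44}\right) \left(-9\right) = \left(0 \left(-5\right) + \frac{23}{44}\right) \left(-9\right) = \left(0 + \frac{23}{44}\right) \left(-9\right) = \frac{23}{44} \left(-9\right) = - \frac{207}{44}$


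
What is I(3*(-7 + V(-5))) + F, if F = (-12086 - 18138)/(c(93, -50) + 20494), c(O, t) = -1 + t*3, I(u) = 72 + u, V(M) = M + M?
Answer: 396979/20343 ≈ 19.514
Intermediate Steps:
V(M) = 2*M
c(O, t) = -1 + 3*t
F = -30224/20343 (F = (-12086 - 18138)/((-1 + 3*(-50)) + 20494) = -30224/((-1 - 150) + 20494) = -30224/(-151 + 20494) = -30224/20343 ≈ -1.4857)
I(3*(-7 + V(-5))) + F = (72 + 3*(-7 + 2*(-5))) - 30224/20343 = (72 + 3*(-7 - 10)) - 30224/20343 = (72 + 3*(-17)) - 30224/20343 = (72 - 51) - 30224/20343 = 21 - 30224/20343 = 396979/20343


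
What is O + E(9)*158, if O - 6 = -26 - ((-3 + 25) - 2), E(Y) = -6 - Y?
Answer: -2410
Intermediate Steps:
O = -40 (O = 6 + (-26 - ((-3 + 25) - 2)) = 6 + (-26 - (22 - 2)) = 6 + (-26 - 1*20) = 6 + (-26 - 20) = 6 - 46 = -40)
O + E(9)*158 = -40 + (-6 - 1*9)*158 = -40 + (-6 - 9)*158 = -40 - 15*158 = -40 - 2370 = -2410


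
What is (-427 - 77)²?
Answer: 254016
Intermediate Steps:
(-427 - 77)² = (-504)² = 254016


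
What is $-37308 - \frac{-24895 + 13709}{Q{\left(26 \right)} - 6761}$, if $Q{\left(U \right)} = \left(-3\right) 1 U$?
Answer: $- \frac{36451514}{977} \approx -37310.0$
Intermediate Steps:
$Q{\left(U \right)} = - 3 U$
$-37308 - \frac{-24895 + 13709}{Q{\left(26 \right)} - 6761} = -37308 - \frac{-24895 + 13709}{\left(-3\right) 26 - 6761} = -37308 - - \frac{11186}{-78 - 6761} = -37308 - - \frac{11186}{-6839} = -37308 - \left(-11186\right) \left(- \frac{1}{6839}\right) = -37308 - \frac{1598}{977} = - \frac{36451514}{977}$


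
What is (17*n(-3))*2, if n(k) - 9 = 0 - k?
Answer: 408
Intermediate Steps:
n(k) = 9 - k (n(k) = 9 + (0 - k) = 9 - k)
(17*n(-3))*2 = (17*(9 - 1*(-3)))*2 = (17*(9 + 3))*2 = (17*12)*2 = 204*2 = 408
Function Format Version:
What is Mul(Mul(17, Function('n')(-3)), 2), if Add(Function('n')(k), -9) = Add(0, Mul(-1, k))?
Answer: 408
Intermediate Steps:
Function('n')(k) = Add(9, Mul(-1, k)) (Function('n')(k) = Add(9, Add(0, Mul(-1, k))) = Add(9, Mul(-1, k)))
Mul(Mul(17, Function('n')(-3)), 2) = Mul(Mul(17, Add(9, Mul(-1, -3))), 2) = Mul(Mul(17, Add(9, 3)), 2) = Mul(Mul(17, 12), 2) = Mul(204, 2) = 408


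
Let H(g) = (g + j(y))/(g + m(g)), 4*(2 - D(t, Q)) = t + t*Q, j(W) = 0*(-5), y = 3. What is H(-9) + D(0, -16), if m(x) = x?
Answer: 5/2 ≈ 2.5000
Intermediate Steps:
j(W) = 0
D(t, Q) = 2 - t/4 - Q*t/4 (D(t, Q) = 2 - (t + t*Q)/4 = 2 - (t + Q*t)/4 = 2 + (-t/4 - Q*t/4) = 2 - t/4 - Q*t/4)
H(g) = ½ (H(g) = (g + 0)/(g + g) = g/((2*g)) = g*(1/(2*g)) = ½)
H(-9) + D(0, -16) = ½ + (2 - ¼*0 - ¼*(-16)*0) = ½ + (2 + 0 + 0) = ½ + 2 = 5/2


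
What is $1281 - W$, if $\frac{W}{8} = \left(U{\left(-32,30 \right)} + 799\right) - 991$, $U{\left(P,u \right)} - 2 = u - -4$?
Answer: $2529$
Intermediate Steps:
$U{\left(P,u \right)} = 6 + u$ ($U{\left(P,u \right)} = 2 + \left(u - -4\right) = 2 + \left(u + 4\right) = 2 + \left(4 + u\right) = 6 + u$)
$W = -1248$ ($W = 8 \left(\left(\left(6 + 30\right) + 799\right) - 991\right) = 8 \left(\left(36 + 799\right) - 991\right) = 8 \left(835 - 991\right) = 8 \left(-156\right) = -1248$)
$1281 - W = 1281 - -1248 = 1281 + 1248 = 2529$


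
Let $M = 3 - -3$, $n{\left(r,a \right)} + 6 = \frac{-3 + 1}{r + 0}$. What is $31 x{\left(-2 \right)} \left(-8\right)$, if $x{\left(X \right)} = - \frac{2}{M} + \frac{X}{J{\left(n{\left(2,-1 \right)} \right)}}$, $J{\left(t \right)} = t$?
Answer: $\frac{248}{21} \approx 11.81$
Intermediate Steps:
$n{\left(r,a \right)} = -6 - \frac{2}{r}$ ($n{\left(r,a \right)} = -6 + \frac{-3 + 1}{r + 0} = -6 - \frac{2}{r}$)
$M = 6$ ($M = 3 + 3 = 6$)
$x{\left(X \right)} = - \frac{1}{3} - \frac{X}{7}$ ($x{\left(X \right)} = - \frac{2}{6} + \frac{X}{-6 - \frac{2}{2}} = \left(-2\right) \frac{1}{6} + \frac{X}{-6 - 1} = - \frac{1}{3} + \frac{X}{-6 - 1} = - \frac{1}{3} + \frac{X}{-7} = - \frac{1}{3} + X \left(- \frac{1}{7}\right) = - \frac{1}{3} - \frac{X}{7}$)
$31 x{\left(-2 \right)} \left(-8\right) = 31 \left(- \frac{1}{3} - - \frac{2}{7}\right) \left(-8\right) = 31 \left(- \frac{1}{3} + \frac{2}{7}\right) \left(-8\right) = 31 \left(- \frac{1}{21}\right) \left(-8\right) = \left(- \frac{31}{21}\right) \left(-8\right) = \frac{248}{21}$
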